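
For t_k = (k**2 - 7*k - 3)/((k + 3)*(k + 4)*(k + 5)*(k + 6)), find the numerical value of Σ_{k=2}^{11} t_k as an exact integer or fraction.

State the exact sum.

r(k) = (k**3 - 2*k**2 - 24*k - 27)/(k**3 - 52*k - 21) after simplifying.
A = k + 3, B = k + 7, C = k**2 - 7*k - 3.
f must satisfy (k + 3)·f(k+1) − (k + 6)·f(k) = k**2 - 7*k - 3.
d = 3 from the (1,1,2) case.
Solving with deg f ≤ 3: f(k) = -k**2.
So s_k = (B(k−1)f/C)·t_k = (-k**2*(k + 6)/(k**2 - 7*k - 3))·t_k = -k**2/((k + 3)*(k + 4)*(k + 5)).
s_(k+1) − s_k = (k**2 - 7*k - 3)/(k**4 + 18*k**3 + 119*k**2 + 342*k + 360) = t_k.
Telescoping: Σ = s_(12) − s_(2) = -3/85 − (-2/105) = -29/1785.

Σ = -29/1785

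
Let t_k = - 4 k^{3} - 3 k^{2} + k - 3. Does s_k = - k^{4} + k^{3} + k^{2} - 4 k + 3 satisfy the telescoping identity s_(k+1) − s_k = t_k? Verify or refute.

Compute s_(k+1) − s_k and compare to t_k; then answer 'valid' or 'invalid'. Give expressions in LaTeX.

s_(k+1) = k*(-k**3 - 3*k**2 - 2*k - 3)
s_(k+1) − s_k = -4*k**3 - 3*k**2 + k - 3
(s_(k+1) − s_k) − t_k = 0

Valid: the claim telescopes to t_k.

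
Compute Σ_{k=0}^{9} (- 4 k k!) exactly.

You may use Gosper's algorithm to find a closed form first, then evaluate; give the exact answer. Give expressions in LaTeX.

Σ = -14515196

r(k) = (k + 1)**2/k after simplifying.
Gosper form: A/B · C(k+1)/C(k) with A=k + 1, B=1, C=k.
f must satisfy (k + 1)·f(k+1) − (1)·f(k) = k.
d = 0 from the (1,0,1) case.
Solving with deg f ≤ 0: f(k) = 1.
Get s_k = R·t_k = -4*factorial(k) with R(k) = B(k−1)f(k)/C(k) = 1/k.
Δs = -4*k*factorial(k), as required.
Telescoping: Σ = s_(10) − s_(0) = -14515200 − (-4) = -14515196.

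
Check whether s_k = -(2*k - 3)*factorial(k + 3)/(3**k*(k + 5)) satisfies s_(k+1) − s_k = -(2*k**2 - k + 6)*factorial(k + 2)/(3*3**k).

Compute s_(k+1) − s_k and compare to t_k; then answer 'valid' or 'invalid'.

s_(k+1) = -(2*k - 1)*factorial(k + 4)/(3*3**k*(k + 6))
s_(k+1) − s_k = -(2*k**3 + 11*k**2 + 4*k + 34)*factorial(k + 3)/(3*3**k*(k + 5)*(k + 6))
(s_(k+1) − s_k) − t_k = 2*(2*k**3 + 9*k**2 - 5*k + 39)*factorial(k + 2)/(3*3**k*(k + 5)*(k + 6))

Invalid: residual 2*(2*k**3 + 9*k**2 - 5*k + 39)*factorial(k + 2)/(3*3**k*(k + 5)*(k + 6)) ≠ 0.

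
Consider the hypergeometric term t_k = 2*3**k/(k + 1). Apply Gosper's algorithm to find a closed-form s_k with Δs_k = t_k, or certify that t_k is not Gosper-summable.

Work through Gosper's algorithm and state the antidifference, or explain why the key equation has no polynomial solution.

Step 1: r(k) = 3*(k + 1)/(k + 2).
Factor: A=3*k + 3; B=k + 2; C=1.
f must satisfy (3*k + 3)·f(k+1) − (k + 1)·f(k) = 1.
From deg A=1, deg B=1, deg C=0: d=-1.
Negative degree bound (-1): no f exists, t_k not Gosper-summable.

none — t_k is not Gosper-summable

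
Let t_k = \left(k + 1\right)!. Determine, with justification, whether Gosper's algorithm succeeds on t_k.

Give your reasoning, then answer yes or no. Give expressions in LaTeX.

t_(k+1)/t_k = k + 2.
Gosper form: A/B · C(k+1)/C(k) with A=k + 2, B=1, C=1.
Set up (k + 2)·f(k+1) − (1)·f(k) − (1) = 0.
From deg A=1, deg B=0, deg C=0: d=-1.
Bound -1 < 0, so the key equation has no polynomial solution.

No; the degree bound rules out any f.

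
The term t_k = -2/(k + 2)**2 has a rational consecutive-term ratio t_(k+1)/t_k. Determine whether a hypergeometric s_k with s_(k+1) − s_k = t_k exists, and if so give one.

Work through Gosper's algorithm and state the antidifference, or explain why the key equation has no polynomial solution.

r(k) = (k + 2)**2/(k + 3)**2 after simplifying.
Take A(k)=k**2 + 4*k + 4, B(k)=k**2 + 6*k + 9, C(k)=1.
Solve (k**2 + 4*k + 4)·f(k+1) − (k**2 + 4*k + 4)·f(k) = 1.
d = 0 from the (2,2,0) case.
Generic f = c0 gives residual -1; -1 = 0 cannot hold, so t_k is not Gosper-summable.

none — t_k is not Gosper-summable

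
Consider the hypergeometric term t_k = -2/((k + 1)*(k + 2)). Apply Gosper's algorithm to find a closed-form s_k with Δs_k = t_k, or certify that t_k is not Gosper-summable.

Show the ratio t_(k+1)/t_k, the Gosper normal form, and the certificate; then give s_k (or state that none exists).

s_k = -2*k/(k + 1)

t_(k+1)/t_k = (k + 1)/(k + 3).
A = k + 1, B = k + 3, C = 1.
f must satisfy (k + 1)·f(k+1) − (k + 2)·f(k) = 1.
From deg A=1, deg B=1, deg C=0: d=1.
Match coefficients ⇒ f(k) = k.
So s_k = (B(k−1)f/C)·t_k = (k*(k + 2))·t_k = -2*k/(k + 1).
Δs = -2/(k**2 + 3*k + 2), as required.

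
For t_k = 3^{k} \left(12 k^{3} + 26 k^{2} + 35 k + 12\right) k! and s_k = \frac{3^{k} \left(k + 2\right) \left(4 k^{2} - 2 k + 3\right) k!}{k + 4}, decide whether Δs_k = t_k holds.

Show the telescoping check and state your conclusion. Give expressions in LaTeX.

s_(k+1) = 3**(k + 1)*(k + 3)*(4*k**2 + 6*k + 5)*factorial(k + 1)/(k + 5)
s_(k+1) − s_k = 3**k*(12*k**5 + 110*k**4 + 361*k**3 + 577*k**2 + 500*k + 150)*factorial(k)/((k + 4)*(k + 5))
(s_(k+1) − s_k) − t_k = -2*3**k*(12*k**4 + 74*k**3 + 135*k**2 + 154*k + 45)*factorial(k)/((k + 4)*(k + 5))

Invalid: residual - \frac{2 \cdot 3^{k} \left(12 k^{4} + 74 k^{3} + 135 k^{2} + 154 k + 45\right) k!}{\left(k + 4\right) \left(k + 5\right)} ≠ 0.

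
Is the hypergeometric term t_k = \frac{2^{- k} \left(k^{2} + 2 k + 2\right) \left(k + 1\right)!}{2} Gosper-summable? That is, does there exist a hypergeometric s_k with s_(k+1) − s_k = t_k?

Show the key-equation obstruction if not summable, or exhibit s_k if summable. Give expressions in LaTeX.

Yes. s_k = 2^{- k} \left(k + 1\right) \left(k + 1\right)!.

Compute t_(k+1)/t_k: get (k + 2)*(2*k + (k + 1)**2 + 4)/(2*(k**2 + 2*k + 2)).
A = k/2 + 1, B = 1, C = k**2 + 2*k + 2.
Key eq: (k/2 + 1)·f(k+1) = (1)·f(k) + (k**2 + 2*k + 2).
deg f ≤ 1 (via 1,0,2).
Solving with deg f ≤ 1: f(k) = 2*(k + 1).
Get s_k = R·t_k = (k + 1)*factorial(k + 1)/2**k with R(k) = B(k−1)f(k)/C(k) = 2*(k + 1)/(k**2 + 2*k + 2).
Verify: (k**2 + 2*k + 2)*factorial(k + 1)/(2*2**k) matches t_k.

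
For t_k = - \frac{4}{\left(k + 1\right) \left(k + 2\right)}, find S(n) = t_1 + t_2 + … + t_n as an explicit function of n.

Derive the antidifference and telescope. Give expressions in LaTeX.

S(n) = - \frac{2 n}{n + 2}

Compute t_(k+1)/t_k: get (k + 1)/(k + 3).
Take A(k)=k + 1, B(k)=k + 3, C(k)=1.
Set up (k + 1)·f(k+1) − (k + 2)·f(k) − (1) = 0.
Bound: deg f ≤ 1.
Solving with deg f ≤ 1: f(k) = k.
Get s_k = R·t_k = -4*k/(k + 1) with R(k) = B(k−1)f(k)/C(k) = k*(k + 2).
s_(k+1) − s_k = -4/(k**2 + 3*k + 2) = t_k.
Σ_(k=1)^n t_k = s_(n+1) − s_(1) = (4*(-n - 1)/(n + 2)) − (-2), i.e. -2*n/(n + 2).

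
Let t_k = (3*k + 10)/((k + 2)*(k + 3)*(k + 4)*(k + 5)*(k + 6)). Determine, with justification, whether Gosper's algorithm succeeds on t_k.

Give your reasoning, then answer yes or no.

Yes. s_k = k*(k**2 + 11*k + 38)/(40*(k**3 + 11*k**2 + 38*k + 40)).

t_(k+1)/t_k = (k + 2)*(3*k + 13)/((k + 7)*(3*k + 10)).
Normal form (A,B,C) = (k + 2, k + 7, k + 10/3).
Set up (k + 2)·f(k+1) − (k + 6)·f(k) − (k + 10/3) = 0.
From deg A=1, deg B=1, deg C=1: d=4.
Solving with deg f ≤ 4: f(k) = k*(k + 3)*(k**2 + 11*k + 38)/120.
So s_k = (B(k−1)f/C)·t_k = (k*(k + 3)*(k + 6)*(k**2 + 11*k + 38)/(40*(3*k + 10)))·t_k = k*(k**2 + 11*k + 38)/(40*(k**3 + 11*k**2 + 38*k + 40)).
Check: Δs_k = (3*k + 10)/(k**5 + 20*k**4 + 155*k**3 + 580*k**2 + 1044*k + 720). ✓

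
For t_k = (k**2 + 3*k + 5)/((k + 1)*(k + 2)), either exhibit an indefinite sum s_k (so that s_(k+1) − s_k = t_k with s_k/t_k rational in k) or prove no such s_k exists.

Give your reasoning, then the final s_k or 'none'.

t_(k+1)/t_k = (k + 1)*(3*k + (k + 1)**2 + 8)/((k + 3)*(k**2 + 3*k + 5)).
Take A(k)=k + 1, B(k)=k + 3, C(k)=k**2 + 3*k + 5.
Key eq: (k + 1)·f(k+1) = (k + 2)·f(k) + (k**2 + 3*k + 5).
deg f ≤ 2 (via 1,1,2).
Match coefficients ⇒ f(k) = k*(k + 4).
R(k) = B(k−1)·f(k)/C(k) = k*(k + 2)*(k + 4)/(k**2 + 3*k + 5); s_k = R·t_k = k*(k + 4)/(k + 1).
Δs = (k**2 + 3*k + 5)/(k**2 + 3*k + 2), as required.

s_k = k*(k + 4)/(k + 1)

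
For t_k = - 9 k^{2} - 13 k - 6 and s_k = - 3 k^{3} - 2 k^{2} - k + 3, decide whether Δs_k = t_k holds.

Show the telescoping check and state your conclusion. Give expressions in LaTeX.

valid (s_(k+1) − s_k reduces to t_k)

s_(k+1) = -k - 3*(k + 1)**3 - 2*(k + 1)**2 + 2
s_(k+1) − s_k = -9*k**2 - 13*k - 6
(s_(k+1) − s_k) − t_k = 0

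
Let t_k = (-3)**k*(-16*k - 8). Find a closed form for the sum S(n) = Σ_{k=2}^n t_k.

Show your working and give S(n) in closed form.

S(n) = -12*(-3)**n*n + 3*(-3)**(n + 1) - 63

r(k) = 3*(-2*k - 3)/(2*k + 1) after simplifying.
Take A(k)=-3, B(k)=1, C(k)=k + 1/2.
Set up (-3)·f(k+1) − (1)·f(k) − (k + 1/2) = 0.
Bound: deg f ≤ 1.
Match coefficients ⇒ f(k) = -(4*k - 1)/16.
Get s_k = R·t_k = (-3)**k*(4*k - 1) with R(k) = B(k−1)f(k)/C(k) = -(4*k - 1)/(8*(2*k + 1)).
Verify: (-3)**k*(-16*k - 8) matches t_k.
Evaluate: s_(n+1) = (-3)**(n + 1)*(4*n + 3); subtract s_(2) = 63 ⇒ S(n) = -12*(-3)**n*n + 3*(-3)**(n + 1) - 63.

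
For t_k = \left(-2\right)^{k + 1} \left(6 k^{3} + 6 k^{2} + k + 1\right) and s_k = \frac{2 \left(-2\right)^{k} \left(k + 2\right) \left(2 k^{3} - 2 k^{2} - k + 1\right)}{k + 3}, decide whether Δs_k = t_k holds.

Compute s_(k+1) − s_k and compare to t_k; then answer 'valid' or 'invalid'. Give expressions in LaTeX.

s_(k+1) = (-2)**(k + 2)*(k + 3)*(k - 2*(k + 1)**3 + 2*(k + 1)**2)/(k + 4)
s_(k+1) − s_k = (-2)**(k + 1)*(6*k**5 + 42*k**4 + 89*k**3 + 63*k**2 + 16*k + 8)/(k**2 + 7*k + 12)
(s_(k+1) − s_k) − t_k = 2*(-2)**k*(6*k**4 + 26*k**3 + 17*k**2 + 3*k + 4)/(k**2 + 7*k + 12)

Invalid: residual \frac{2 \left(-2\right)^{k} \left(6 k^{4} + 26 k^{3} + 17 k^{2} + 3 k + 4\right)}{k^{2} + 7 k + 12} ≠ 0.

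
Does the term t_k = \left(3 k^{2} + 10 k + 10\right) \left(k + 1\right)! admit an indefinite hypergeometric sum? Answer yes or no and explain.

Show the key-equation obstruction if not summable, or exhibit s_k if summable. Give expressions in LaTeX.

The ratio is (k + 2)*(10*k + 3*(k + 1)**2 + 20)/(3*k**2 + 10*k + 10).
Gosper form: A/B · C(k+1)/C(k) with A=k + 2, B=1, C=k**2 + 10*k/3 + 10/3.
Set up (k + 2)·f(k+1) − (1)·f(k) − (k**2 + 10*k/3 + 10/3) = 0.
d = 1 from the (1,0,2) case.
A polynomial solution: f(k) = (3*k + 4)/3.
Then R = B(k−1)f/C = (3*k + 4)/(3*k**2 + 10*k + 10), so s_k = R(k)·t_k = (3*k + 4)*factorial(k + 1).
s_(k+1) − s_k = (3*k**2 + 10*k + 10)*factorial(k + 1) = t_k.

Yes. s_k = \left(3 k + 4\right) \left(k + 1\right)!.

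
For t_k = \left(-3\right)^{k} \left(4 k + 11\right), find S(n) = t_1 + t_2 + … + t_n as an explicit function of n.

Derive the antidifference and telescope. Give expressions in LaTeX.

S(n) = 3 \left(-3\right)^{n} n + 9 \left(-3\right)^{n} - 9

Step 1: r(k) = 3*(-4*k - 15)/(4*k + 11).
Normal form (A,B,C) = (-3, 1, k + 11/4).
Key eq: (-3)·f(k+1) = (1)·f(k) + (k + 11/4).
From deg A=0, deg B=0, deg C=1: d=1.
Coefficient equations give f(k) = -(k + 2)/4.
So s_k = (B(k−1)f/C)·t_k = (-(k + 2)/(4*k + 11))·t_k = (-3)**k*(-k - 2).
s_(k+1) − s_k = (-3)**k*(4*k + 11) = t_k.
s_(n+1) = 3*(-3)**n*(n + 3) and s_(1) = 9, so S(n) = 3*(-3)**n*n + 9*(-3)**n - 9.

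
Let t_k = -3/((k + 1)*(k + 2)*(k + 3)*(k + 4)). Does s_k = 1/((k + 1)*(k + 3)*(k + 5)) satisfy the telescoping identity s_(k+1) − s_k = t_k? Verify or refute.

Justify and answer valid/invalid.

Invalid: residual 3*(4*k + 19)/(k**6 + 21*k**5 + 175*k**4 + 735*k**3 + 1624*k**2 + 1764*k + 720) ≠ 0.

s_(k+1) = 1/((k + 2)*(k + 4)*(k + 6))
s_(k+1) − s_k = 1/((k + 2)*(k + 4)*(k + 6)) - 1/((k + 1)*(k + 3)*(k + 5))
(s_(k+1) − s_k) − t_k = 3*(4*k + 19)/(k**6 + 21*k**5 + 175*k**4 + 735*k**3 + 1624*k**2 + 1764*k + 720)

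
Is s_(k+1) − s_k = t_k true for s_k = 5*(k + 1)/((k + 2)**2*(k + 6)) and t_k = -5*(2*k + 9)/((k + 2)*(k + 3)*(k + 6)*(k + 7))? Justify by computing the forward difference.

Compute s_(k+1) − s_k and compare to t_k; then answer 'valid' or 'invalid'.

s_(k+1) = 5*(k + 2)/((k + 3)**2*(k + 7))
s_(k+1) − s_k = 5*(-(k + 1)*(k + 3)**2*(k + 7) + (k + 2)**3*(k + 6))/((k + 2)**2*(k + 3)**2*(k + 6)*(k + 7))
(s_(k+1) − s_k) − t_k = 5*(3*k**2 + 23*k + 39)/(k**6 + 23*k**5 + 209*k**4 + 961*k**3 + 2370*k**2 + 2988*k + 1512)

Invalid: residual 5*(3*k**2 + 23*k + 39)/(k**6 + 23*k**5 + 209*k**4 + 961*k**3 + 2370*k**2 + 2988*k + 1512) ≠ 0.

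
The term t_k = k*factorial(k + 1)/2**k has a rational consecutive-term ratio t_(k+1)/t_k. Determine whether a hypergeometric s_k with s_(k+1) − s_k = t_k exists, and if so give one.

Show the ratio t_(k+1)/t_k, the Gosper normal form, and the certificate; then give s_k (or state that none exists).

r(k) = (k + 1)*(k + 2)/(2*k) after simplifying.
So A=k/2 + 1 and B=1, with C=k.
Set up (k/2 + 1)·f(k+1) − (1)·f(k) − (k) = 0.
d = 0 from the (1,0,1) case.
A polynomial solution: f(k) = 2.
So s_k = (B(k−1)f/C)·t_k = (2/k)·t_k = 2**(1 - k)*factorial(k + 1).
s_(k+1) − s_k = k*factorial(k + 1)/2**k = t_k.

s_k = 2**(1 - k)*factorial(k + 1)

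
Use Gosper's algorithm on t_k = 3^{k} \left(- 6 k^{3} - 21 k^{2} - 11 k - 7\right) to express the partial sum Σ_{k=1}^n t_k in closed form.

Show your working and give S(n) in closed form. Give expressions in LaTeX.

Compute t_(k+1)/t_k: get 3*(6*k**3 + 39*k**2 + 71*k + 45)/(6*k**3 + 21*k**2 + 11*k + 7).
Gosper form: A/B · C(k+1)/C(k) with A=3, B=1, C=k**3 + 7*k**2/2 + 11*k/6 + 7/6.
Key eq: (3)·f(k+1) = (1)·f(k) + (k**3 + 7*k**2/2 + 11*k/6 + 7/6).
deg f ≤ 3 (via 0,0,3).
Match coefficients ⇒ f(k) = (3*k**3 - 3*k**2 + k + 2)/6.
Then R = B(k−1)f/C = (3*k**3 - 3*k**2 + k + 2)/(6*k**3 + 21*k**2 + 11*k + 7), so s_k = R(k)·t_k = 3**k*(-3*k**3 + 3*k**2 - k - 2).
Δs = 3**k*(-6*k**3 - 21*k**2 - 11*k - 7), as required.
Evaluate: s_(n+1) = 3**(n + 1)*(-3*n**3 - 6*n**2 - 4*n - 3); subtract s_(1) = -9 ⇒ S(n) = -9*3**n*n**3 - 18*3**n*n**2 - 12*3**n*n - 9*3**n + 9.

S(n) = - 9 \cdot 3^{n} n^{3} - 18 \cdot 3^{n} n^{2} - 12 \cdot 3^{n} n - 9 \cdot 3^{n} + 9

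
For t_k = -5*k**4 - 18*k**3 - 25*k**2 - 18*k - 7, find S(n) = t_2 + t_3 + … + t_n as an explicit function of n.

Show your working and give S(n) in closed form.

Step 1: r(k) = (5*k**4 + 38*k**3 + 109*k**2 + 142*k + 73)/(5*k**4 + 18*k**3 + 25*k**2 + 18*k + 7).
So A=1 and B=1, with C=k**4 + 18*k**3/5 + 5*k**2 + 18*k/5 + 7/5.
f must satisfy (1)·f(k+1) − (1)·f(k) = k**4 + 18*k**3/5 + 5*k**2 + 18*k/5 + 7/5.
Bound: deg f ≤ 5.
Solving with deg f ≤ 5: f(k) = k*(k**4 + 2*k**3 + k**2 + k + 2)/5.
Certificate R = B(k−1)f/C = k*(k**4 + 2*k**3 + k**2 + k + 2)/(5*k**4 + 18*k**3 + 25*k**2 + 18*k + 7) gives s_k = k*(-k**4 - 2*k**3 - k**2 - k - 2).
Δs = -5*k**4 - 18*k**3 - 25*k**2 - 18*k - 7, as required.
s_(n+1) = -n**5 - 7*n**4 - 19*n**3 - 26*n**2 - 20*n - 7 and s_(2) = -80, so S(n) = -n**5 - 7*n**4 - 19*n**3 - 26*n**2 - 20*n + 73.

S(n) = -n**5 - 7*n**4 - 19*n**3 - 26*n**2 - 20*n + 73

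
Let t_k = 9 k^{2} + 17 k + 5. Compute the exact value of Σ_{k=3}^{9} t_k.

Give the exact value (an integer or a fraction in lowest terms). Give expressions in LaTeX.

Σ = 3269

The ratio is (9*k**2 + 35*k + 31)/(9*k**2 + 17*k + 5).
Gosper form: A/B · C(k+1)/C(k) with A=1, B=1, C=k**2 + 17*k/9 + 5/9.
Set up (1)·f(k+1) − (1)·f(k) − (k**2 + 17*k/9 + 5/9) = 0.
Degrees (0,0,2) ⇒ d ≤ 3.
Solving with deg f ≤ 3: f(k) = k*(3*k**2 + 4*k - 2)/9.
So s_k = (B(k−1)f/C)·t_k = (k*(3*k**2 + 4*k - 2)/(9*k**2 + 17*k + 5))·t_k = k*(3*k**2 + 4*k - 2).
Check: Δs_k = 9*k**2 + 17*k + 5. ✓
Sum = s_(10) − s_(3); s_(10) = 3380, s_(3) = 111 ⇒ 3269.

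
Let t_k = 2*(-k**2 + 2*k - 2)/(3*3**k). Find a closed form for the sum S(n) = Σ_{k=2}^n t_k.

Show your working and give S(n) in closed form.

The ratio is (k**2 + 1)/(3*(k**2 - 2*k + 2)).
Take A(k)=1/3, B(k)=1, C(k)=k**2 - 2*k + 2.
Need (1/3)·f(k+1) − (1)·f(k) = k**2 - 2*k + 2.
Bound: deg f ≤ 2.
Solve for f: f(k) = -3*(k**2 - k + 2)/2 (degree 2 ≤ 2).
Certificate R = B(k−1)f/C = -3*(k**2 - k + 2)/(2*(k**2 - 2*k + 2)) gives s_k = (k**2 - k + 2)/3**k.
Verify: 2*(-k**2 + 2*k - 2)/(3*3**k) matches t_k.
Telescope: S(n) = s_(n+1) − s_(2) = 3**(-n - 1)*(n**2 + n + 2) − (4/9) = 3**(-n - 2)*(-4*3**n + 3*n**2 + 3*n + 6).

S(n) = 3**(-n - 2)*(-4*3**n + 3*n**2 + 3*n + 6)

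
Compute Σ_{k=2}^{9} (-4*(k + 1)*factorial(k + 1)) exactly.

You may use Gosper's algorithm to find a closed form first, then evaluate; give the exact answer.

Step 1: r(k) = (k + 2)**2/(k + 1).
Take A(k)=k + 2, B(k)=1, C(k)=k + 1.
Need (k + 2)·f(k+1) − (1)·f(k) = k + 1.
From deg A=1, deg B=0, deg C=1: d=0.
Solving with deg f ≤ 0: f(k) = 1.
Get s_k = R·t_k = -4*factorial(k + 1) with R(k) = B(k−1)f(k)/C(k) = 1/(k + 1).
s_(k+1) − s_k = -4*(k + 1)*factorial(k + 1) = t_k.
Σ_(k=2)^(9) t_k = s_(10) − s_(2) = -159667200 − (-24) = -159667176.

Σ = -159667176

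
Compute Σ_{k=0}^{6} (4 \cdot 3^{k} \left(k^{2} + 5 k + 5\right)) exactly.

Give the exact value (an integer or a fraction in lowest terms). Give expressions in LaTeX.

Σ = 277748

r(k) = 3*(k**2 + 7*k + 11)/(k**2 + 5*k + 5) after simplifying.
A = 3, B = 1, C = k**2 + 5*k + 5.
Need (3)·f(k+1) − (1)·f(k) = k**2 + 5*k + 5.
Bound: deg f ≤ 2.
Coefficient equations give f(k) = (2*k**2 + 4*k + 1)/4.
Certificate R = B(k−1)f/C = (2*k**2 + 4*k + 1)/(4*(k**2 + 5*k + 5)) gives s_k = 3**k*(2*k**2 + 4*k + 1).
Δs = 4*3**k*(k**2 + 5*k + 5), as required.
Evaluate s at k=7 and k=0: 277749 and 1; difference 277748.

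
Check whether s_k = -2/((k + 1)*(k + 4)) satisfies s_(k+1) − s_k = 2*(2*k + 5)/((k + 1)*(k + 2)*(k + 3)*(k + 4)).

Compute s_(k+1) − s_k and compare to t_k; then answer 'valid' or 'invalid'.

Invalid: residual 2*(-3*k - 7)/(k**5 + 15*k**4 + 85*k**3 + 225*k**2 + 274*k + 120) ≠ 0.

s_(k+1) = -2/((k + 2)*(k + 5))
s_(k+1) − s_k = 4*(k + 3)/(k**4 + 12*k**3 + 49*k**2 + 78*k + 40)
(s_(k+1) − s_k) − t_k = 2*(-3*k - 7)/(k**5 + 15*k**4 + 85*k**3 + 225*k**2 + 274*k + 120)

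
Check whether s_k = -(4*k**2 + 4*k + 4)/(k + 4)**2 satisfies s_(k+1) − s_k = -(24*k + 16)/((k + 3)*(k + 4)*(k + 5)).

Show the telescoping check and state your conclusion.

Invalid: residual 4*(-k**3 + 22*k + 11)/(k**5 + 21*k**4 + 175*k**3 + 723*k**2 + 1480*k + 1200) ≠ 0.

s_(k+1) = 4*(-k - (k + 1)**2 - 2)/(k + 5)**2
s_(k+1) − s_k = 4*(-7*k**2 - 37*k - 23)/(k**4 + 18*k**3 + 121*k**2 + 360*k + 400)
(s_(k+1) − s_k) − t_k = 4*(-k**3 + 22*k + 11)/(k**5 + 21*k**4 + 175*k**3 + 723*k**2 + 1480*k + 1200)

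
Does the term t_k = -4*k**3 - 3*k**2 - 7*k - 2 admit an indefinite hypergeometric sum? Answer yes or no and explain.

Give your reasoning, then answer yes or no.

Compute t_(k+1)/t_k: get (4*k**3 + 15*k**2 + 25*k + 16)/(4*k**3 + 3*k**2 + 7*k + 2).
So A=1 and B=1, with C=k**3 + 3*k**2/4 + 7*k/4 + 1/2.
Set up (1)·f(k+1) − (1)·f(k) − (k**3 + 3*k**2/4 + 7*k/4 + 1/2) = 0.
d = 4 from the (0,0,3) case.
Coefficient equations give f(k) = k*(k**3 - k**2 + 3*k - 1)/4.
Then R = B(k−1)f/C = k*(k**3 - k**2 + 3*k - 1)/(4*k**3 + 3*k**2 + 7*k + 2), so s_k = R(k)·t_k = k*(-k**3 + k**2 - 3*k + 1).
Δs = -4*k**3 - 3*k**2 - 7*k - 2, as required.

Yes. s_k = k*(-k**3 + k**2 - 3*k + 1).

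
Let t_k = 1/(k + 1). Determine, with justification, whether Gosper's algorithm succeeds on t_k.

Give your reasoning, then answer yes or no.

No. Not Gosper-summable.

The ratio is (k + 1)/(k + 2).
Factor: A=k + 1; B=k + 2; C=1.
Need (k + 1)·f(k+1) − (k + 1)·f(k) = 1.
Degrees (1,1,0) ⇒ d ≤ 0.
Write f(k) = c0. Then LHS − RHS = -1, requiring -1 = 0: contradictory. No certificate.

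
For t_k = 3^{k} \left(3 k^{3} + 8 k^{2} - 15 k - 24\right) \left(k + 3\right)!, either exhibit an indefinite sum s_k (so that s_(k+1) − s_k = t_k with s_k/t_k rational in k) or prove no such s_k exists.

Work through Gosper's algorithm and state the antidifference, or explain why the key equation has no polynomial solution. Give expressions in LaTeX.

s_k = 3^{k} k \left(k - 3\right) \left(k + 3\right)!

Compute t_(k+1)/t_k: get 3*(3*k**4 + 29*k**3 + 78*k**2 + 12*k - 112)/(3*k**3 + 8*k**2 - 15*k - 24).
Take A(k)=3*k + 12, B(k)=1, C(k)=k**3 + 8*k**2/3 - 5*k - 8.
Set up (3*k + 12)·f(k+1) − (1)·f(k) − (k**3 + 8*k**2/3 - 5*k - 8) = 0.
deg f ≤ 2 (via 1,0,3).
A polynomial solution: f(k) = k*(k - 3)/3.
Certificate R = B(k−1)f/C = k*(k - 3)/(3*k**3 + 8*k**2 - 15*k - 24) gives s_k = 3**k*k*(k - 3)*factorial(k + 3).
s_(k+1) − s_k = 3**k*(3*k**3 + 8*k**2 - 15*k - 24)*factorial(k + 3) = t_k.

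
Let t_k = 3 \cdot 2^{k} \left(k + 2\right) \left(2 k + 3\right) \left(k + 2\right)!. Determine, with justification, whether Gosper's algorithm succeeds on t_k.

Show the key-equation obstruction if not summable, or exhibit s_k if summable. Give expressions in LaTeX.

Step 1: r(k) = (k + 3)**2*(4*k + 10)/((k + 2)*(2*k + 3)).
So A=2*k + 6 and B=1, with C=k**2 + 7*k/2 + 3.
Solve (2*k + 6)·f(k+1) − (1)·f(k) = k**2 + 7*k/2 + 3.
deg f ≤ 1 (via 1,0,2).
A polynomial solution: f(k) = k/2.
R(k) = B(k−1)·f(k)/C(k) = k/((k + 2)*(2*k + 3)); s_k = R·t_k = 3*2**k*k*factorial(k + 2).
s_(k+1) − s_k = 3*2**k*(k + 2)*(2*k + 3)*factorial(k + 2) = t_k.

Yes. s_k = 3 \cdot 2^{k} k \left(k + 2\right)!.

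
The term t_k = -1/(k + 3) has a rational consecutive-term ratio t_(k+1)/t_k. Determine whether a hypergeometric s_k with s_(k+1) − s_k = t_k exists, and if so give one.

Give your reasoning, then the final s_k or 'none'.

no hypergeometric antidifference exists

The ratio is (k + 3)/(k + 4).
So A=k + 3 and B=k + 4, with C=1.
f must satisfy (k + 3)·f(k+1) − (k + 3)·f(k) = 1.
d = 0 from the (1,1,0) case.
Put f(k) = c0: A·f(k+1) − B(k−1)·f(k) − C = -1; need -1 = 0 — inconsistent ⇒ no f, not summable.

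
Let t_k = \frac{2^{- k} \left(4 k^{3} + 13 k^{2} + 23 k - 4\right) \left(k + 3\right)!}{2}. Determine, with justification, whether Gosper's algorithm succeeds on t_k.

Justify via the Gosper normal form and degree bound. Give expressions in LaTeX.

Yes. s_k = 2^{- k} \left(4 k^{2} - 3 k - 4\right) \left(k + 3\right)!.

Compute t_(k+1)/t_k: get (4*k**4 + 41*k**3 + 161*k**2 + 280*k + 144)/(2*(4*k**3 + 13*k**2 + 23*k - 4)).
So A=k/2 + 2 and B=1, with C=k**3 + 13*k**2/4 + 23*k/4 - 1.
Key eq: (k/2 + 2)·f(k+1) = (1)·f(k) + (k**3 + 13*k**2/4 + 23*k/4 - 1).
From deg A=1, deg B=0, deg C=3: d=2.
Solving with deg f ≤ 2: f(k) = (4*k**2 - 3*k - 4)/2.
So s_k = (B(k−1)f/C)·t_k = (2*(4*k**2 - 3*k - 4)/(4*k**3 + 13*k**2 + 23*k - 4))·t_k = (4*k**2 - 3*k - 4)*factorial(k + 3)/2**k.
Check: Δs_k = (4*k**3 + 13*k**2 + 23*k - 4)*factorial(k + 3)/(2*2**k). ✓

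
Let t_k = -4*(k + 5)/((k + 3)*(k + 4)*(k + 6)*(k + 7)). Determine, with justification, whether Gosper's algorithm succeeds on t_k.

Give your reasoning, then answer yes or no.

The ratio is (k + 3)*(k + 6)**2/((k + 5)**2*(k + 8)).
A = k + 3, B = k + 8, C = k**2 + 10*k + 25.
Solve (k + 3)·f(k+1) − (k + 7)·f(k) = k**2 + 10*k + 25.
Bound: deg f ≤ 4.
Coefficient equations give f(k) = k*(k + 4)*(k + 5)*(k + 9)/36.
So s_k = (B(k−1)f/C)·t_k = (k*(k + 4)*(k + 7)*(k + 9)/(36*(k + 5)))·t_k = k*(-k - 9)/(9*(k**2 + 9*k + 18)).
Δs = 4*(-k - 5)/(k**4 + 20*k**3 + 145*k**2 + 450*k + 504), as required.

Yes. s_k = k*(-k - 9)/(9*(k**2 + 9*k + 18)).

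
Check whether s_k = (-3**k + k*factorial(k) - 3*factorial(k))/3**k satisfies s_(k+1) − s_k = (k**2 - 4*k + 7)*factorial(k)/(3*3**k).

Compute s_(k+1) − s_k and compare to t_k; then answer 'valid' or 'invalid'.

Valid — Δs_k = t_k.

s_(k+1) = (-3*3**k + k**2*factorial(k) - k*factorial(k) - 2*factorial(k))/(3*3**k)
s_(k+1) − s_k = (k**2 - 4*k + 7)*factorial(k)/(3*3**k)
(s_(k+1) − s_k) − t_k = 0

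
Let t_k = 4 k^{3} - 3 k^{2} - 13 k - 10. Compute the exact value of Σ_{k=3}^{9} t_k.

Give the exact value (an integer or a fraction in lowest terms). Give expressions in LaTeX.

The ratio is (4*k**3 + 9*k**2 - 7*k - 22)/(4*k**3 - 3*k**2 - 13*k - 10).
Gosper form: A/B · C(k+1)/C(k) with A=1, B=1, C=k**3 - 3*k**2/4 - 13*k/4 - 5/2.
f must satisfy (1)·f(k+1) − (1)·f(k) = k**3 - 3*k**2/4 - 13*k/4 - 5/2.
From deg A=0, deg B=0, deg C=3: d=4.
Match coefficients ⇒ f(k) = k*(k**3 - 3*k**2 - 4*k - 4)/4.
So s_k = (B(k−1)f/C)·t_k = (k*(k**3 - 3*k**2 - 4*k - 4)/(4*k**3 - 3*k**2 - 13*k - 10))·t_k = k*(k**3 - 3*k**2 - 4*k - 4).
Δs = 4*k**3 - 3*k**2 - 13*k - 10, as required.
Σ_(k=3)^(9) t_k = s_(10) − s_(3) = 6560 − (-48) = 6608.

Σ = 6608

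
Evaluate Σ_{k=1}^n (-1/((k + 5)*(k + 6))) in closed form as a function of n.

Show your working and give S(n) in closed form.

S(n) = -n/(6*n + 36)

Step 1: r(k) = (k + 5)/(k + 7).
Take A(k)=k + 5, B(k)=k + 7, C(k)=1.
f must satisfy (k + 5)·f(k+1) − (k + 6)·f(k) = 1.
d = 1 from the (1,1,0) case.
Solving with deg f ≤ 1: f(k) = k/5.
R(k) = B(k−1)·f(k)/C(k) = k*(k + 6)/5; s_k = R·t_k = -k/(5*k + 25).
Verify: -1/(k**2 + 11*k + 30) matches t_k.
s_(n+1) = (-n - 1)/(5*(n + 6)) and s_(1) = -1/30, so S(n) = -n/(6*n + 36).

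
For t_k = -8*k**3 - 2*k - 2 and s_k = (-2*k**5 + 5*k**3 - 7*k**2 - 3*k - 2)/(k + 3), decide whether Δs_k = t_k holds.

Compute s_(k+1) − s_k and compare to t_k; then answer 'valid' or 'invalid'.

s_(k+1) = (-3*k - 2*(k + 1)**5 + 5*(k + 1)**3 - 7*(k + 1)**2 - 5)/(k + 4)
s_(k+1) − s_k = (-8*k**5 - 50*k**4 - 70*k**3 - 17*k**2 - 31*k - 19)/(k**2 + 7*k + 12)
(s_(k+1) − s_k) − t_k = (6*k**4 + 28*k**3 - k**2 + 7*k + 5)/(k**2 + 7*k + 12)

Invalid: residual (6*k**4 + 28*k**3 - k**2 + 7*k + 5)/(k**2 + 7*k + 12) ≠ 0.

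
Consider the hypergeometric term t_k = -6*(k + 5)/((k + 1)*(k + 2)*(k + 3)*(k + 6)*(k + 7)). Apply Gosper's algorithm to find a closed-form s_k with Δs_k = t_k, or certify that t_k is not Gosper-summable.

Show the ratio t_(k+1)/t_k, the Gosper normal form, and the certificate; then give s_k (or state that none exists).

s_k = k*(-k**2 - 9*k - 20)/(6*(k**3 + 9*k**2 + 20*k + 12))

Ratio r(k) = (k + 1)*(k + 6)**2/((k + 4)*(k + 5)*(k + 8)).
Gosper form: A/B · C(k+1)/C(k) with A=k + 1, B=k + 8, C=k**3 + 14*k**2 + 65*k + 100.
f must satisfy (k + 1)·f(k+1) − (k + 7)·f(k) = k**3 + 14*k**2 + 65*k + 100.
Degrees (1,1,3) ⇒ d ≤ 6.
Solving with deg f ≤ 6: f(k) = k*(k + 3)*(k + 4)**2*(k + 5)**2/36.
Then R = B(k−1)f/C = k*(k + 3)*(k + 4)*(k + 7)/36, so s_k = R(k)·t_k = k*(-k**2 - 9*k - 20)/(6*(k**3 + 9*k**2 + 20*k + 12)).
Check: Δs_k = 6*(-k - 5)/(k**5 + 19*k**4 + 131*k**3 + 401*k**2 + 540*k + 252). ✓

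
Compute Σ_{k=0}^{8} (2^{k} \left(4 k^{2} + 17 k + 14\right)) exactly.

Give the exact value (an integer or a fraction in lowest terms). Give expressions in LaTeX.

t_(k+1)/t_k = 2*(4*k**2 + 25*k + 35)/(4*k**2 + 17*k + 14).
Factor: A=2; B=1; C=k**2 + 17*k/4 + 7/2.
Key eq: (2)·f(k+1) = (1)·f(k) + (k**2 + 17*k/4 + 7/2).
deg f ≤ 2 (via 0,0,2).
Solving with deg f ≤ 2: f(k) = (4*k**2 + k + 4)/4.
So s_k = (B(k−1)f/C)·t_k = ((4*k**2 + k + 4)/(4*k**2 + 17*k + 14))·t_k = 2**k*(4*k**2 + k + 4).
Verify: 2**k*(4*k**2 + 17*k + 14) matches t_k.
Σ_(k=0)^(8) t_k = s_(9) − s_(0) = 172544 − (4) = 172540.

Σ = 172540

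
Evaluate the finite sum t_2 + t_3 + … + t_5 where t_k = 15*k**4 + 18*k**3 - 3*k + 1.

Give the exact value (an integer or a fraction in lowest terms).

Σ = 18664

Compute t_(k+1)/t_k: get (-3*k + 15*(k + 1)**4 + 18*(k + 1)**3 - 2)/(15*k**4 + 18*k**3 - 3*k + 1).
Gosper form: A/B · C(k+1)/C(k) with A=1, B=1, C=k**4 + 6*k**3/5 - k/5 + 1/15.
Set up (1)·f(k+1) − (1)·f(k) − (k**4 + 6*k**3/5 - k/5 + 1/15) = 0.
Degrees (0,0,4) ⇒ d ≤ 5.
A polynomial solution: f(k) = k*(3*k**4 - 3*k**3 - 4*k**2 + 3*k + 2)/15.
Get s_k = R·t_k = k*(3*k**4 - 3*k**3 - 4*k**2 + 3*k + 2) with R(k) = B(k−1)f(k)/C(k) = k*(3*k**4 - 3*k**3 - 4*k**2 + 3*k + 2)/(15*k**4 + 18*k**3 - 3*k + 1).
Δs = 15*k**4 + 18*k**3 - 3*k + 1, as required.
Sum = s_(6) − s_(2); s_(6) = 18696, s_(2) = 32 ⇒ 18664.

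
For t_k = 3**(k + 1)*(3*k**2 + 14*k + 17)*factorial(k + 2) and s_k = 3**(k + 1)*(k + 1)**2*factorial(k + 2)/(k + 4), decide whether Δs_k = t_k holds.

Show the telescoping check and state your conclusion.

s_(k+1) = 3**(k + 2)*(k + 2)**2*factorial(k + 3)/(k + 5)
s_(k+1) − s_k = 3**(k + 1)*(3*k**4 + 32*k**3 + 125*k**2 + 217*k + 139)*factorial(k + 2)/((k + 4)*(k + 5))
(s_(k+1) − s_k) − t_k = -3**(k + 2)*(3*k**3 + 26*k**2 + 72*k + 67)*factorial(k + 2)/((k + 4)*(k + 5))

Invalid: residual -3**(k + 2)*(3*k**3 + 26*k**2 + 72*k + 67)*factorial(k + 2)/((k + 4)*(k + 5)) ≠ 0.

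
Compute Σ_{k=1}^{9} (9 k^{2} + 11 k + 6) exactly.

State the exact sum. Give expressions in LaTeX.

Σ = 3114

t_(k+1)/t_k = (9*k**2 + 29*k + 26)/(9*k**2 + 11*k + 6).
A = 1, B = 1, C = k**2 + 11*k/9 + 2/3.
Set up (1)·f(k+1) − (1)·f(k) − (k**2 + 11*k/9 + 2/3) = 0.
From deg A=0, deg B=0, deg C=2: d=3.
A polynomial solution: f(k) = k*(3*k**2 + k + 2)/9.
Get s_k = R·t_k = k*(3*k**2 + k + 2) with R(k) = B(k−1)f(k)/C(k) = k*(3*k**2 + k + 2)/(9*k**2 + 11*k + 6).
Δs = 9*k**2 + 11*k + 6, as required.
Evaluate s at k=10 and k=1: 3120 and 6; difference 3114.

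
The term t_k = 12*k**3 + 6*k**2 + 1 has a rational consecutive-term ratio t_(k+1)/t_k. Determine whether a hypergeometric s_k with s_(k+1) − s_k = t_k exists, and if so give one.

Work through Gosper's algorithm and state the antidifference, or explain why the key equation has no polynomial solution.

s_k = k*(3*k**3 - 4*k**2 + 2)

r(k) = (12*(k + 1)**3 + 6*(k + 1)**2 + 1)/(12*k**3 + 6*k**2 + 1) after simplifying.
So A=1 and B=1, with C=k**3 + k**2/2 + 1/12.
Set up (1)·f(k+1) − (1)·f(k) − (k**3 + k**2/2 + 1/12) = 0.
From deg A=0, deg B=0, deg C=3: d=4.
Solving with deg f ≤ 4: f(k) = k*(3*k**3 - 4*k**2 + 2)/12.
So s_k = (B(k−1)f/C)·t_k = (k*(3*k**3 - 4*k**2 + 2)/(12*k**3 + 6*k**2 + 1))·t_k = k*(3*k**3 - 4*k**2 + 2).
Verify: 12*k**3 + 6*k**2 + 1 matches t_k.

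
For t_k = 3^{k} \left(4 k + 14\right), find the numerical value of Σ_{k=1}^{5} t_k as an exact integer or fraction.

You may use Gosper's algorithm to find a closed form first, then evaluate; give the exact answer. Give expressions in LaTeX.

Σ = 11646

Ratio r(k) = 3*(2*k + 9)/(2*k + 7).
So A=3 and B=1, with C=k + 7/2.
f must satisfy (3)·f(k+1) − (1)·f(k) = k + 7/2.
From deg A=0, deg B=0, deg C=1: d=1.
A polynomial solution: f(k) = (k + 2)/2.
R(k) = B(k−1)·f(k)/C(k) = (k + 2)/(2*k + 7); s_k = R·t_k = 2*3**k*(k + 2).
s_(k+1) − s_k = 3**k*(4*k + 14) = t_k.
Telescoping: Σ = s_(6) − s_(1) = 11664 − (18) = 11646.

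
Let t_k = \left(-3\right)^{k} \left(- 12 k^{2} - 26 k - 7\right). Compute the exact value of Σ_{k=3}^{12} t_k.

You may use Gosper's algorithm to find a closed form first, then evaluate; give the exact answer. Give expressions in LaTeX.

Compute t_(k+1)/t_k: get 3*(-12*k**2 - 50*k - 45)/(12*k**2 + 26*k + 7).
A = -3, B = 1, C = k**2 + 13*k/6 + 7/12.
Need (-3)·f(k+1) − (1)·f(k) = k**2 + 13*k/6 + 7/12.
Bound: deg f ≤ 2.
Solving with deg f ≤ 2: f(k) = -(3*k**2 + 2*k - 2)/12.
R(k) = B(k−1)·f(k)/C(k) = -(3*k**2 + 2*k - 2)/(12*k**2 + 26*k + 7); s_k = R·t_k = (-3)**k*(3*k**2 + 2*k - 2).
s_(k+1) − s_k = (-3)**k*(-12*k**2 - 26*k - 7) = t_k.
Evaluate s at k=13 and k=3: -846585513 and -837; difference -846584676.

Σ = -846584676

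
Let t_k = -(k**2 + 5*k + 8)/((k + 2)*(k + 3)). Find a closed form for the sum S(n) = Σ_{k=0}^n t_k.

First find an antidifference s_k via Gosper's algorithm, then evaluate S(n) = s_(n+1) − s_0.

t_(k+1)/t_k = (k + 2)*(5*k + (k + 1)**2 + 13)/((k + 4)*(k**2 + 5*k + 8)).
Take A(k)=k + 2, B(k)=k + 4, C(k)=k**2 + 5*k + 8.
f must satisfy (k + 2)·f(k+1) − (k + 3)·f(k) = k**2 + 5*k + 8.
d = 2 from the (1,1,2) case.
Match coefficients ⇒ f(k) = k*(k + 3).
Get s_k = R·t_k = k*(-k - 3)/(k + 2) with R(k) = B(k−1)f(k)/C(k) = k*(k + 3)**2/(k**2 + 5*k + 8).
s_(k+1) − s_k = (-k**2 - 5*k - 8)/(k**2 + 5*k + 6) = t_k.
Σ_(k=0)^n t_k = s_(n+1) − s_(0) = ((-n**2 - 5*n - 4)/(n + 3)) − (0), i.e. (-n**2 - 5*n - 4)/(n + 3).

S(n) = (-n**2 - 5*n - 4)/(n + 3)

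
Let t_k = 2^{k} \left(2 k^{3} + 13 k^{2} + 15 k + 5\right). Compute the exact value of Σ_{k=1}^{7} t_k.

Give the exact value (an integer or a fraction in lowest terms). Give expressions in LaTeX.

t_(k+1)/t_k = 2*(2*k**3 + 19*k**2 + 47*k + 35)/(2*k**3 + 13*k**2 + 15*k + 5).
Gosper form: A/B · C(k+1)/C(k) with A=2, B=1, C=k**3 + 13*k**2/2 + 15*k/2 + 5/2.
Set up (2)·f(k+1) − (1)·f(k) − (k**3 + 13*k**2/2 + 15*k/2 + 5/2) = 0.
Bound: deg f ≤ 3.
Match coefficients ⇒ f(k) = (2*k**3 + k**2 - k + 1)/2.
Get s_k = R·t_k = 2**k*(2*k**3 + k**2 - k + 1) with R(k) = B(k−1)f(k)/C(k) = (2*k**3 + k**2 - k + 1)/(2*k**3 + 13*k**2 + 15*k + 5).
Check: Δs_k = 2**k*(2*k**3 + 13*k**2 + 15*k + 5). ✓
Evaluate s at k=8 and k=1: 276736 and 6; difference 276730.

Σ = 276730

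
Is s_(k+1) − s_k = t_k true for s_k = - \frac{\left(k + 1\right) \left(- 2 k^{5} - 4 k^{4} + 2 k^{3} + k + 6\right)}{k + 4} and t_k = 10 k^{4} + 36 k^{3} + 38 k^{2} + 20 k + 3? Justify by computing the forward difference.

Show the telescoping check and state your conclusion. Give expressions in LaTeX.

Invalid: residual \frac{6 \left(- 4 k^{5} - 36 k^{4} - 92 k^{3} - 86 k^{2} - 42 k - 9\right)}{k^{2} + 9 k + 20} ≠ 0.

s_(k+1) = -(k + 2)*(k - 2*(k + 1)**5 - 4*(k + 1)**4 + 2*(k + 1)**3 + 7)/(k + 5)
s_(k+1) − s_k = (10*k**6 + 102*k**5 + 346*k**4 + 530*k**3 + 427*k**2 + 175*k + 6)/(k**2 + 9*k + 20)
(s_(k+1) − s_k) − t_k = 6*(-4*k**5 - 36*k**4 - 92*k**3 - 86*k**2 - 42*k - 9)/(k**2 + 9*k + 20)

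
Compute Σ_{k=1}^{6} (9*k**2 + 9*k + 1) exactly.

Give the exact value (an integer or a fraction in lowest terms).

Σ = 1014

Ratio r(k) = (9*k**2 + 27*k + 19)/(9*k**2 + 9*k + 1).
Factor: A=1; B=1; C=k**2 + k + 1/9.
Set up (1)·f(k+1) − (1)·f(k) − (k**2 + k + 1/9) = 0.
deg f ≤ 3 (via 0,0,2).
Solve for f: f(k) = k*(3*k**2 - 2)/9 (degree 3 ≤ 3).
Then R = B(k−1)f/C = k*(3*k**2 - 2)/(9*k**2 + 9*k + 1), so s_k = R(k)·t_k = k*(3*k**2 - 2).
s_(k+1) − s_k = 9*k**2 + 9*k + 1 = t_k.
Σ_(k=1)^(6) t_k = s_(7) − s_(1) = 1015 − (1) = 1014.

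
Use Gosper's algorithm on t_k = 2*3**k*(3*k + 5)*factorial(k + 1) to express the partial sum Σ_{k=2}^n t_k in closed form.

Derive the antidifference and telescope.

S(n) = 6*3**n*factorial(n + 2) - 108

r(k) = 3*(k + 2)*(3*k + 8)/(3*k + 5) after simplifying.
Take A(k)=3*k + 6, B(k)=1, C(k)=k + 5/3.
Set up (3*k + 6)·f(k+1) − (1)·f(k) − (k + 5/3) = 0.
deg f ≤ 0 (via 1,0,1).
Solve for f: f(k) = 1/3 (degree 0 ≤ 0).
Then R = B(k−1)f/C = 1/(3*k + 5), so s_k = R(k)·t_k = 2*3**k*factorial(k + 1).
s_(k+1) − s_k = 2*3**k*(3*k + 5)*factorial(k + 1) = t_k.
Evaluate: s_(n+1) = 6*3**n*factorial(n + 2); subtract s_(2) = 108 ⇒ S(n) = 6*3**n*factorial(n + 2) - 108.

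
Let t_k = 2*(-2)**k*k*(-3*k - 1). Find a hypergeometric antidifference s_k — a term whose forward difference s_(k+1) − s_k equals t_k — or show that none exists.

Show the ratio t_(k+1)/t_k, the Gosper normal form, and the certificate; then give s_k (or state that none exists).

s_k = 2*(-2)**k*k*(k - 1)

t_(k+1)/t_k = -2*(k + 1)*(3*k + 4)/(k*(3*k + 1)).
Factor: A=-2; B=1; C=k**2 + k/3.
Key eq: (-2)·f(k+1) = (1)·f(k) + (k**2 + k/3).
d = 2 from the (0,0,2) case.
A polynomial solution: f(k) = -k*(k - 1)/3.
Then R = B(k−1)f/C = -(k - 1)/(3*k + 1), so s_k = R(k)·t_k = 2*(-2)**k*k*(k - 1).
s_(k+1) − s_k = 2*(-2)**k*k*(-3*k - 1) = t_k.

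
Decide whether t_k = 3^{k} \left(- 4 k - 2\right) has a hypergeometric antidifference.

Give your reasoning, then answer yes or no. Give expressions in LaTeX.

Ratio r(k) = 3*(2*k + 3)/(2*k + 1).
So A=3 and B=1, with C=k + 1/2.
f must satisfy (3)·f(k+1) − (1)·f(k) = k + 1/2.
d = 1 from the (0,0,1) case.
Solving with deg f ≤ 1: f(k) = (k - 1)/2.
Certificate R = B(k−1)f/C = (k - 1)/(2*k + 1) gives s_k = 2*3**k*(1 - k).
Verify: 3**k*(-4*k - 2) matches t_k.

Yes. s_k = 2 \cdot 3^{k} \left(1 - k\right).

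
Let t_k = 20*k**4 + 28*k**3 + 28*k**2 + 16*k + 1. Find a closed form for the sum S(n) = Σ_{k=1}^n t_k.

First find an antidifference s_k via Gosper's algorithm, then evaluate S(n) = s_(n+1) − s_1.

S(n) = n*(4*n**4 + 17*n**3 + 30*n**2 + 29*n + 13)

Step 1: r(k) = (20*k**4 + 108*k**3 + 232*k**2 + 236*k + 93)/(20*k**4 + 28*k**3 + 28*k**2 + 16*k + 1).
Normal form (A,B,C) = (1, 1, k**4 + 7*k**3/5 + 7*k**2/5 + 4*k/5 + 1/20).
Solve (1)·f(k+1) − (1)·f(k) = k**4 + 7*k**3/5 + 7*k**2/5 + 4*k/5 + 1/20.
Bound: deg f ≤ 5.
Solving with deg f ≤ 5: f(k) = k*(4*k**4 - 3*k**3 + 2*k**2 + k - 3)/20.
R(k) = B(k−1)·f(k)/C(k) = k*(4*k**4 - 3*k**3 + 2*k**2 + k - 3)/(20*k**4 + 28*k**3 + 28*k**2 + 16*k + 1); s_k = R·t_k = k*(4*k**4 - 3*k**3 + 2*k**2 + k - 3).
Δs = 20*k**4 + 28*k**3 + 28*k**2 + 16*k + 1, as required.
Σ_(k=1)^n t_k = s_(n+1) − s_(1) = (4*n**5 + 17*n**4 + 30*n**3 + 29*n**2 + 13*n + 1) − (1), i.e. n*(4*n**4 + 17*n**3 + 30*n**2 + 29*n + 13).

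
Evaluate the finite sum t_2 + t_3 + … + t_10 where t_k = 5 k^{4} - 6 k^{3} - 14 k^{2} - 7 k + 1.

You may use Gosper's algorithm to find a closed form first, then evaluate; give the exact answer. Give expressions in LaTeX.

Ratio r(k) = (5*k**4 + 14*k**3 - 2*k**2 - 33*k - 21)/(5*k**4 - 6*k**3 - 14*k**2 - 7*k + 1).
So A=1 and B=1, with C=k**4 - 6*k**3/5 - 14*k**2/5 - 7*k/5 + 1/5.
f must satisfy (1)·f(k+1) − (1)·f(k) = k**4 - 6*k**3/5 - 14*k**2/5 - 7*k/5 + 1/5.
Bound: deg f ≤ 5.
Solve for f: f(k) = k*(k**4 - 4*k**3 + 2*k + 2)/5 (degree 5 ≤ 5).
So s_k = (B(k−1)f/C)·t_k = (k*(k**4 - 4*k**3 + 2*k + 2)/(5*k**4 - 6*k**3 - 14*k**2 - 7*k + 1))·t_k = k*(k**4 - 4*k**3 + 2*k + 2).
s_(k+1) − s_k = 5*k**4 - 6*k**3 - 14*k**2 - 7*k + 1 = t_k.
Sum = s_(11) − s_(2); s_(11) = 102751, s_(2) = -20 ⇒ 102771.

Σ = 102771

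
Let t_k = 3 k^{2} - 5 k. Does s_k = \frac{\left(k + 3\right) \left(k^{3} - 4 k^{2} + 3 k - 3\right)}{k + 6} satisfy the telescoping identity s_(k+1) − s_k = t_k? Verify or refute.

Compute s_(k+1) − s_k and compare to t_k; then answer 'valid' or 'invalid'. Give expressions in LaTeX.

Invalid: residual \frac{3 \left(- 2 k^{3} - 17 k^{2} + 33 k - 3\right)}{k^{2} + 13 k + 42} ≠ 0.

s_(k+1) = (k + 4)*(3*k + (k + 1)**3 - 4*(k + 1)**2)/(k + 7)
s_(k+1) − s_k = (3*k**4 + 28*k**3 + 10*k**2 - 111*k - 9)/(k**2 + 13*k + 42)
(s_(k+1) − s_k) − t_k = 3*(-2*k**3 - 17*k**2 + 33*k - 3)/(k**2 + 13*k + 42)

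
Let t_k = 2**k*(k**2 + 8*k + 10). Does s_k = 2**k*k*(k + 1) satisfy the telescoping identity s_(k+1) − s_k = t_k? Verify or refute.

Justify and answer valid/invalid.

Invalid: residual 3*2**k*(-k - 2) ≠ 0.

s_(k+1) = 2**(k + 1)*(k + 1)*(k + 2)
s_(k+1) − s_k = 2**k*(k + 1)*(k + 4)
(s_(k+1) − s_k) − t_k = 3*2**k*(-k - 2)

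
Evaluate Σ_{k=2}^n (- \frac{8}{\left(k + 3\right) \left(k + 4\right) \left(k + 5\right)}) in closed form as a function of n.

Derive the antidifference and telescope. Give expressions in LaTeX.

Step 1: r(k) = (k + 3)/(k + 6).
So A=k + 3 and B=k + 6, with C=1.
Need (k + 3)·f(k+1) − (k + 5)·f(k) = 1.
deg f ≤ 2 (via 1,1,0).
Coefficient equations give f(k) = k*(k + 7)/24.
Then R = B(k−1)f/C = k*(k + 5)*(k + 7)/24, so s_k = R(k)·t_k = k*(-k - 7)/(3*(k + 3)*(k + 4)).
Δs = -8/(k**3 + 12*k**2 + 47*k + 60), as required.
s_(n+1) = (-n**2 - 9*n - 8)/(3*(n**2 + 9*n + 20)) and s_(2) = -1/5, so S(n) = 2*(-n**2 - 9*n + 10)/(15*(n**2 + 9*n + 20)).

S(n) = \frac{2 \left(- n^{2} - 9 n + 10\right)}{15 \left(n^{2} + 9 n + 20\right)}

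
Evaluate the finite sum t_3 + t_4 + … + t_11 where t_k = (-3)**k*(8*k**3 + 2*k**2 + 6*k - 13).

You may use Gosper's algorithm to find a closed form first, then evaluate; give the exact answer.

Σ = -1547556813

Ratio r(k) = 3*(-8*k**3 - 26*k**2 - 34*k - 3)/(8*k**3 + 2*k**2 + 6*k - 13).
Normal form (A,B,C) = (-3, 1, k**3 + k**2/4 + 3*k/4 - 13/8).
Solve (-3)·f(k+1) − (1)·f(k) = k**3 + k**2/4 + 3*k/4 - 13/8.
Bound: deg f ≤ 3.
A polynomial solution: f(k) = -(2*k**3 - 4*k**2 + 3*k - 4)/8.
R(k) = B(k−1)·f(k)/C(k) = -(2*k**3 - 4*k**2 + 3*k - 4)/(8*k**3 + 2*k**2 + 6*k - 13); s_k = R·t_k = (-3)**k*(-2*k**3 + 4*k**2 - 3*k + 4).
s_(k+1) − s_k = (-3)**k*(8*k**3 + 2*k**2 + 6*k - 13) = t_k.
Σ_(k=3)^(11) t_k = s_(12) − s_(3) = -1547556192 − (621) = -1547556813.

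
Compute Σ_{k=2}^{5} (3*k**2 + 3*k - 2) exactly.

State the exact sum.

Σ = 196

Compute t_(k+1)/t_k: get (3*k**2 + 9*k + 4)/(3*k**2 + 3*k - 2).
Factor: A=1; B=1; C=k**2 + k - 2/3.
Key eq: (1)·f(k+1) = (1)·f(k) + (k**2 + k - 2/3).
d = 3 from the (0,0,2) case.
Solving with deg f ≤ 3: f(k) = k*(k**2 - 3)/3.
Get s_k = R·t_k = k*(k**2 - 3) with R(k) = B(k−1)f(k)/C(k) = k*(k**2 - 3)/(3*k**2 + 3*k - 2).
Verify: 3*k**2 + 3*k - 2 matches t_k.
Evaluate s at k=6 and k=2: 198 and 2; difference 196.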